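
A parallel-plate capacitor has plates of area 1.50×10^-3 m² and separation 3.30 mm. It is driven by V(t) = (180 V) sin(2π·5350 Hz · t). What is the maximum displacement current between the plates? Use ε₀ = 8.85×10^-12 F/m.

2.43×10^-5 A

The displacement current equals the conduction current C dV/dt, which peaks at C V₀ ω.
With C = ε₀A/d = (8.85×10^-12)(1.50×10^-3)/(3.30×10^-3) = 4.023×10^-12 F and ω = 2πf = 3.362×10^4 rad/s, I_d,max = (4.023×10^-12)(180)(3.362×10^4) = 2.43×10^-5 A.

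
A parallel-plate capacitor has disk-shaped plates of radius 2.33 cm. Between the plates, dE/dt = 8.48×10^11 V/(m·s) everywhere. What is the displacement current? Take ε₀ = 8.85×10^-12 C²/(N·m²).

0.0128 A

With a uniform field, Φ_E = EA, so I_d = ε₀ A dE/dt = 0.0128 A.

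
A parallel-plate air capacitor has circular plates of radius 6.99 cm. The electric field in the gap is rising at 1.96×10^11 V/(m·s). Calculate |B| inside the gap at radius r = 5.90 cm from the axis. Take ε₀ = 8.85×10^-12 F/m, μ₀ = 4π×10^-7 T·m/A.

Through the whole plate area (πR² = 0.01535 m²), I_d = ε₀ πR² dE/dt = 0.02663 A.
An Ampèrian loop of radius r encloses a fraction (r/R)² of I_d. Then B·2πr = μ₀ I_d (r/R)², giving B = μ₀ I_d r/(2πR²) = 6.43×10^-8 T.

6.43×10^-8 T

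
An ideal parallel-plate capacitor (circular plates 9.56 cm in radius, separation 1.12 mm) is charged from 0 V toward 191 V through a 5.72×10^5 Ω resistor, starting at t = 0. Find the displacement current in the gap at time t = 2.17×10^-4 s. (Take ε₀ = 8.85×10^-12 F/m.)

6.27×10^-5 A

C = ε₀A/d = (8.85×10^-12)(0.02871)/(1.12×10^-3) = 2.269×10^-10 F, so τ = RC = 1.298×10^-4 s.
The conduction current is I(t) = (V₀/R) e^(−t/τ), and the displacement current between the plates equals it.
t/τ = 1.672; I_d = (191/5.72×10^5) · e^(−1.672) = (3.339×10^-4)(0.1879) = 6.27×10^-5 A.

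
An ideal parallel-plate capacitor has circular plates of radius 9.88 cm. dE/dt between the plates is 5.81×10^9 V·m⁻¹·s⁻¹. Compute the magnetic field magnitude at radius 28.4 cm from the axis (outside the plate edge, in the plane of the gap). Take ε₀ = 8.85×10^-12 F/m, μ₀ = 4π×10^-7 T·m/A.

1.11×10^-9 T

I_d = ε₀ dΦ_E/dt = ε₀ πR² (dE/dt) = (8.85×10^-12)(0.03067)(5.81×10^9) = 1.577×10^-3 A through the full plate area.
Outside the plates the loop encloses all of I_d, so B·2πr = μ₀ I_d and B = 1.11×10^-9 T.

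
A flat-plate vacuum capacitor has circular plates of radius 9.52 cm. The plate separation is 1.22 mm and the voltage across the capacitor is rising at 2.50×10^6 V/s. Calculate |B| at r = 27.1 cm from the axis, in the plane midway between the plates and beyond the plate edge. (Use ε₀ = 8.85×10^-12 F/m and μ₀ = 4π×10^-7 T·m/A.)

3.81×10^-10 T

I_d = C dV/dt with C = ε₀πR²/d = 2.065×10^-10 F, so I_d = (2.065×10^-10)(2.50×10^6) = 5.162×10^-4 A.
With r > R the enclosed displacement current is the full I_d; B = μ₀ I_d / (2πr) = 3.81×10^-10 T.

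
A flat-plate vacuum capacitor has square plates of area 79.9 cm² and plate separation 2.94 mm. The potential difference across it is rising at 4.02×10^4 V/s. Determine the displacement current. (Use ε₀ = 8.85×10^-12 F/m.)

C = ε₀A/d = (8.85×10^-12)(7.99×10^-3)/(2.94×10^-3) = 2.405×10^-11 F.
I_d = C dV/dt = (2.405×10^-11)(4.02×10^4) = 9.67×10^-7 A.

9.67×10^-7 A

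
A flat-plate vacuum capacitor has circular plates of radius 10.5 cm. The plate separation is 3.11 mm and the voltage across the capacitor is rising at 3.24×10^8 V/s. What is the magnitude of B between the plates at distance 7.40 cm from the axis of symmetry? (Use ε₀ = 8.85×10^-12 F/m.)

I_d = C dV/dt with C = ε₀πR²/d = 9.857×10^-11 F, so I_d = (9.857×10^-11)(3.24×10^8) = 0.03194 A.
For r < R the Ampère–Maxwell law gives B(2πr) = μ₀ I_d (r²/R²), so B = μ₀ I_d r/(2πR²) = (4π×10^-7)(0.03194)(0.0740)/(2π·0.105²) = 4.29×10^-8 T.

4.29×10^-8 T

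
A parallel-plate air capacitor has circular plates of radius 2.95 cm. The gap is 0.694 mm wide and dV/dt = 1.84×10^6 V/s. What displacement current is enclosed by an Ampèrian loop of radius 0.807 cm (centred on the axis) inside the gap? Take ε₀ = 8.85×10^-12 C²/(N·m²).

dE/dt = (dV/dt)/d = 2.651×10^9 V/(m·s); I_d = ε₀(πR²)(dE/dt) = (8.85×10^-12)(2.734×10^-3)(2.651×10^9) = 6.414×10^-5 A.
Since J_d is uniform, the enclosed fraction is (r/R)² = 0.07483, giving I_d,enc = 4.80×10^-6 A.

4.80×10^-6 A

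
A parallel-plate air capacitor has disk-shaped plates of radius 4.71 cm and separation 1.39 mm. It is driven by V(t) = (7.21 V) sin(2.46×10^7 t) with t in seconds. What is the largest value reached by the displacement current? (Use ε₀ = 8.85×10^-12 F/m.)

C = ε₀A/d = (8.85×10^-12)(6.969×10^-3)/(1.39×10^-3) = 4.437×10^-11 F; ω = 2.46×10^7 rad/s.
I_d = C dV/dt, so |I_d|_max = C V₀ ω = (4.437×10^-11)(7.21)(2.46×10^7) = 7.87×10^-3 A.

7.87×10^-3 A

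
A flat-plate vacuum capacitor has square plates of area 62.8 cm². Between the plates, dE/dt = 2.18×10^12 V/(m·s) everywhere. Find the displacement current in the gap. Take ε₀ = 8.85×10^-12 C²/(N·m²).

The displacement current is ε₀ times dΦ_E/dt = ε₀ A dE/dt = (8.85×10^-12)(6.28×10^-3)(2.18×10^12) = 0.121 A.

0.121 A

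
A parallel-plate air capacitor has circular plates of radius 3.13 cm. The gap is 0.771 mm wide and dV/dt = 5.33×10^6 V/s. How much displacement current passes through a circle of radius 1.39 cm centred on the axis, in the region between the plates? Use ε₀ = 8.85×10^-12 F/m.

With E = V/d, dE/dt = 6.913×10^9 V/(m·s) and πR² = 3.078×10^-3 m², giving I_d = ε₀ πR² dE/dt = 1.883×10^-4 A.
Through an area πr² the displacement current is I_d·(πr²/πR²) = I_d (r/R)² = 3.71×10^-5 A.

3.71×10^-5 A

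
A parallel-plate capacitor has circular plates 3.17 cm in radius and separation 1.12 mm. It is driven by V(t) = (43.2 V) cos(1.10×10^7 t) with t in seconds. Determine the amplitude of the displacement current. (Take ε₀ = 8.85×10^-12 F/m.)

C = ε₀A/d = (8.85×10^-12)(3.157×10^-3)/(1.12×10^-3) = 2.495×10^-11 F; ω = 1.10×10^7 rad/s.
I_d = C dV/dt, so |I_d|_max = C V₀ ω = (2.495×10^-11)(43.2)(1.10×10^7) = 0.0119 A.

0.0119 A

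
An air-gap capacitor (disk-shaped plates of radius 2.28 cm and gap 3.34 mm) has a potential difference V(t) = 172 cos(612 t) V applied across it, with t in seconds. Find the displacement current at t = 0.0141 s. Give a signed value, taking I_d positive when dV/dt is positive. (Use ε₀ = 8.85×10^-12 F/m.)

dV/dt = (172)(612)·−sin(8.6292) = -7.519×10^4 V/s.
I_d = C dV/dt with C = ε₀A/d = (8.85×10^-12)(1.633×10^-3)/(3.34×10^-3) = 4.327×10^-12 F, so I_d = (4.327×10^-12)(-7.519×10^4) = -3.25×10^-7 A.

-3.25×10^-7 A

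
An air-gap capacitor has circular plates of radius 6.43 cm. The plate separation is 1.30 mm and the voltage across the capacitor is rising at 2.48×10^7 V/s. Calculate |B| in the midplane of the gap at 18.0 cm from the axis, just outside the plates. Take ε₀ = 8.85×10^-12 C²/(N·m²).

I_d = C dV/dt with C = ε₀πR²/d = 8.843×10^-11 F, so I_d = (8.843×10^-11)(2.48×10^7) = 2.193×10^-3 A.
With r > R the enclosed displacement current is the full I_d; B = μ₀ I_d / (2πr) = 2.44×10^-9 T.

2.44×10^-9 T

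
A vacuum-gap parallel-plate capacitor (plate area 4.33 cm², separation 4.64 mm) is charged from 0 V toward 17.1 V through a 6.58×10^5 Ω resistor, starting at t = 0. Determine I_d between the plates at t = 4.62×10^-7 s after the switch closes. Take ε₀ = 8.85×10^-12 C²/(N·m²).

1.11×10^-5 A

C = ε₀A/d = (8.85×10^-12)(4.33×10^-4)/(4.64×10^-3) = 8.259×10^-13 F, so τ = RC = 5.434×10^-7 s.
The conduction current is I(t) = (V₀/R) e^(−t/τ), and the displacement current between the plates equals it.
t/τ = 0.8502; I_d = (17.1/6.58×10^5) · e^(−0.8502) = (2.599×10^-5)(0.4273) = 1.11×10^-5 A.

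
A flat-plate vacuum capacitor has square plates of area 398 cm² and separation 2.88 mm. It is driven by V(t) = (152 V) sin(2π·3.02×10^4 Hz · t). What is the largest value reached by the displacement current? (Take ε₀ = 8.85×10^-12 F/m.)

3.53×10^-3 A

(dE/dt)_max = V₀ω/d = 1.002×10^10 V/(m·s); ω = 2πf = 1.898×10^5 rad/s.
I_d,max = ε₀ A (dE/dt)_max = (8.85×10^-12)(0.0398)(1.002×10^10) = 3.53×10^-3 A.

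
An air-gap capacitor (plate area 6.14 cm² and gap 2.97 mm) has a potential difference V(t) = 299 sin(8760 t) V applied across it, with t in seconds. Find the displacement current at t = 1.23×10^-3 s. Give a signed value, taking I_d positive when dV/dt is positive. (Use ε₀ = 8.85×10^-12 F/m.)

-1.05×10^-6 A

C = ε₀A/d = (8.85×10^-12)(6.14×10^-4)/(2.97×10^-3) = 1.830×10^-12 F. dV/dt = V₀ω·cos(ωt); at ωt = 10.7748 rad this factor is -0.2190.
I_d = C dV/dt = (1.830×10^-12)(299)(8760)(-0.2190) = -1.05×10^-6 A.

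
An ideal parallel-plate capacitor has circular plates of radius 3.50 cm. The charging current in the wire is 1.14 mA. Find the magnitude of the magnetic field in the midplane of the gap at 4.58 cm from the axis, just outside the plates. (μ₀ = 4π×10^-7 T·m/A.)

Between the plates the displacement current equals the wire current: I_d = 1.14 mA = 1.14×10^-3 A.
With r > R the enclosed displacement current is the full I_d; B = μ₀ I_d / (2πr) = 4.98×10^-9 T.

4.98×10^-9 T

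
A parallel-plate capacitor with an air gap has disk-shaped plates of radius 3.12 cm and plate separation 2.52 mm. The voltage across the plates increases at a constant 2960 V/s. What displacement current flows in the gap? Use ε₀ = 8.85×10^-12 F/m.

The field between the plates is E = V/d, so dE/dt = (2960)/(2.52×10^-3 m) = 1.175×10^6 V/(m·s).
I_d = ε₀ A (dE/dt) = (8.85×10^-12)(3.058×10^-3)(1.175×10^6) = 3.18×10^-8 A.

3.18×10^-8 A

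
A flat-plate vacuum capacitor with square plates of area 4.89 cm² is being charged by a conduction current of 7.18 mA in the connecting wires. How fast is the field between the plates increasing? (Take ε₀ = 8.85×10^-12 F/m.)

1.66×10^12 V/(m·s)

Charge continuity gives I_d = I = 7.18×10^-3 A between the plates.
Since I_d = ε₀ A dE/dt, dE/dt = I_d/(ε₀A) = (7.18×10^-3)/((8.85×10^-12)(4.89×10^-4)) = 1.66×10^12 V/(m·s).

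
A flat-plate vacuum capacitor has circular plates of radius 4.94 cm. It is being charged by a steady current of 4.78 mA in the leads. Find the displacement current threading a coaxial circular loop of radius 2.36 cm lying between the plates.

1.09×10^-3 A

Between the plates the displacement current equals the wire current: I_d = 4.78 mA = 4.78×10^-3 A.
Through an area πr² the displacement current is I_d·(πr²/πR²) = I_d (r/R)² = 1.09×10^-3 A.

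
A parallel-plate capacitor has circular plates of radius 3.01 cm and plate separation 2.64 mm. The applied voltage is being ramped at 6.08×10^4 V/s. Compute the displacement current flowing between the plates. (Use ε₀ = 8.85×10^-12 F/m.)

The field between the plates is E = V/d, so dE/dt = (6.08×10^4)/(2.64×10^-3 m) = 2.303×10^7 V/(m·s).
I_d = ε₀ A (dE/dt) = (8.85×10^-12)(2.846×10^-3)(2.303×10^7) = 5.80×10^-7 A.

5.80×10^-7 A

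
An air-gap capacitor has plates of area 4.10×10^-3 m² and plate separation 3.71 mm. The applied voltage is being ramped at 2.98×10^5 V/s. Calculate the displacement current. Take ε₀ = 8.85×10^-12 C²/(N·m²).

The field between the plates is E = V/d, so dE/dt = (2.98×10^5)/(3.71×10^-3 m) = 8.032×10^7 V/(m·s).
I_d = ε₀ A (dE/dt) = (8.85×10^-12)(4.10×10^-3)(8.032×10^7) = 2.91×10^-6 A.

2.91×10^-6 A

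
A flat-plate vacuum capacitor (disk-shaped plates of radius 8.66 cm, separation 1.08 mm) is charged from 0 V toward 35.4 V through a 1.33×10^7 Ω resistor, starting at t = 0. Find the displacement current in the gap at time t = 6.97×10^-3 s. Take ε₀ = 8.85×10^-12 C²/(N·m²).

1.76×10^-7 A

C = ε₀A/d = (8.85×10^-12)(0.02356)/(1.08×10^-3) = 1.931×10^-10 F, so τ = RC = 2.568×10^-3 s.
The conduction current is I(t) = (V₀/R) e^(−t/τ), and the displacement current between the plates equals it.
t/τ = 2.714; I_d = (35.4/1.33×10^7) · e^(−2.714) = (2.662×10^-6)(0.06627) = 1.76×10^-7 A.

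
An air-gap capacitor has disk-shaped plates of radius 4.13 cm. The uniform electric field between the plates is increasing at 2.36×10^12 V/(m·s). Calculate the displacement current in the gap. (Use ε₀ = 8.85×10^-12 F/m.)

0.112 A

I_d = ε₀ A (dE/dt) = (8.85×10^-12)(5.359×10^-3 m²)(2.36×10^12) = 0.112 A.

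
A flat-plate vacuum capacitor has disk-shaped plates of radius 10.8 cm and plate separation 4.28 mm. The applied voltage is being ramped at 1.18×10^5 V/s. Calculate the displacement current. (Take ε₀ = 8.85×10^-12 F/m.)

8.94×10^-6 A

The displacement current equals the charging current C dV/dt. With C = ε₀A/d = (8.85×10^-12)(0.03664)/(4.28×10^-3) = 7.576×10^-11 F, I_d = (7.576×10^-11)(1.18×10^5) = 8.94×10^-6 A.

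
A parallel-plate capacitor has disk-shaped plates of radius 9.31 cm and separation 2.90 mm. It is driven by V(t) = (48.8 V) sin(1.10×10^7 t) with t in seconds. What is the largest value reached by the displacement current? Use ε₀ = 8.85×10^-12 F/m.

(dE/dt)_max = V₀ω/d = 1.851×10^11 V/(m·s); ω = 1.10×10^7 rad/s.
I_d,max = ε₀ A (dE/dt)_max = (8.85×10^-12)(0.02723)(1.851×10^11) = 0.0446 A.

0.0446 A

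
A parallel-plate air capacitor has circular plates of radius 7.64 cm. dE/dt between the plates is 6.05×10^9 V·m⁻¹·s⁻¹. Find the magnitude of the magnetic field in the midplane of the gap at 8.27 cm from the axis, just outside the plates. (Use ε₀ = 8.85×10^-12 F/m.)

I_d = ε₀ dΦ_E/dt = ε₀ πR² (dE/dt) = (8.85×10^-12)(0.01834)(6.05×10^9) = 9.820×10^-4 A through the full plate area.
Outside the plates the loop encloses all of I_d, so B·2πr = μ₀ I_d and B = 2.37×10^-9 T.

2.37×10^-9 T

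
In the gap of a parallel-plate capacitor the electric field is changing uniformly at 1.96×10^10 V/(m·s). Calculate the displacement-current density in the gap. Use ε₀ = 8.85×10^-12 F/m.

0.173 A/m²

J_d = ε₀ ∂E/∂t, so J_d = 0.173 A/m².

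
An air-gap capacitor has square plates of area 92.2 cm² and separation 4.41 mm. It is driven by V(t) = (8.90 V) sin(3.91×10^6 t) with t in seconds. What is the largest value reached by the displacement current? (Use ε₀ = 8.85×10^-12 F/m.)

6.44×10^-4 A

(dE/dt)_max = V₀ω/d = 7.891×10^9 V/(m·s); ω = 3.91×10^6 rad/s.
I_d,max = ε₀ A (dE/dt)_max = (8.85×10^-12)(9.22×10^-3)(7.891×10^9) = 6.44×10^-4 A.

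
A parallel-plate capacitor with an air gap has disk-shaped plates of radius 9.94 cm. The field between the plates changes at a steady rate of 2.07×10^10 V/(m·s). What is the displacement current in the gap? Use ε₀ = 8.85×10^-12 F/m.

I_d = ε₀ A (dE/dt) = (8.85×10^-12)(0.03104 m²)(2.07×10^10) = 5.69×10^-3 A.

5.69×10^-3 A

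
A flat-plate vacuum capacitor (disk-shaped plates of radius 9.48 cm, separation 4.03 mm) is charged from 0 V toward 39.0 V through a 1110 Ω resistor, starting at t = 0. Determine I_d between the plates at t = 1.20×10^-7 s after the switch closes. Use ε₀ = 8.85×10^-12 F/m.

C = ε₀A/d = (8.85×10^-12)(0.02823)/(4.03×10^-3) = 6.199×10^-11 F and τ = RC = 6.881×10^-8 s. I_d in the gap equals the RC charging current.
I_d(t) = (V₀/R) e^(−t/τ) = 0.03514 · e^(−1.744) = 6.14×10^-3 A.

6.14×10^-3 A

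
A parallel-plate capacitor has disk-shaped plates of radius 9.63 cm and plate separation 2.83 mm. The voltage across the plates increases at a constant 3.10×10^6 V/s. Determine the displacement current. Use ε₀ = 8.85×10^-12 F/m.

E = V/d so dE/dt = (dV/dt)/d = 1.095×10^9 V/(m·s), and I_d = ε₀ A dE/dt = (8.85×10^-12)(0.02913)(1.095×10^9) = 2.82×10^-4 A.

2.82×10^-4 A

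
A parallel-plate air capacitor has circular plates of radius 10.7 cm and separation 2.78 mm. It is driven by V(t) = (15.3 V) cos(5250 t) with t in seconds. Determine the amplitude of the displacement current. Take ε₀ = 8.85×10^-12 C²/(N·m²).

9.20×10^-6 A

C = ε₀A/d = (8.85×10^-12)(0.03597)/(2.78×10^-3) = 1.145×10^-10 F; ω = 5250 rad/s.
I_d = C dV/dt, so |I_d|_max = C V₀ ω = (1.145×10^-10)(15.3)(5250) = 9.20×10^-6 A.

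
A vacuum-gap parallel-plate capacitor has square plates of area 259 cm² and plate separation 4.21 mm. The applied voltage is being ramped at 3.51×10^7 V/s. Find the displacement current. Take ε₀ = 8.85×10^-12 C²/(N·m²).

1.91×10^-3 A

The field between the plates is E = V/d, so dE/dt = (3.51×10^7)/(4.21×10^-3 m) = 8.337×10^9 V/(m·s).
I_d = ε₀ A (dE/dt) = (8.85×10^-12)(0.0259)(8.337×10^9) = 1.91×10^-3 A.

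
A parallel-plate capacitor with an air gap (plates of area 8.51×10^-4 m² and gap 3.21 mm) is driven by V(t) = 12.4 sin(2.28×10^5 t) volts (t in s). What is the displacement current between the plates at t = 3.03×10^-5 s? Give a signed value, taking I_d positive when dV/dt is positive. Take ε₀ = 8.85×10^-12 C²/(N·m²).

5.38×10^-6 A

C = ε₀A/d = (8.85×10^-12)(8.51×10^-4)/(3.21×10^-3) = 2.346×10^-12 F. dV/dt = V₀ω·cos(ωt); at ωt = 6.9084 rad this factor is 0.8108.
I_d = C dV/dt = (2.346×10^-12)(12.4)(2.28×10^5)(0.8108) = 5.38×10^-6 A.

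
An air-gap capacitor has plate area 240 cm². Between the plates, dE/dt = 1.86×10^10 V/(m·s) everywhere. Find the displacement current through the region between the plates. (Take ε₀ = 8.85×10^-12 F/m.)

With a uniform field, Φ_E = EA, so I_d = ε₀ A dE/dt = 3.95×10^-3 A.

3.95×10^-3 A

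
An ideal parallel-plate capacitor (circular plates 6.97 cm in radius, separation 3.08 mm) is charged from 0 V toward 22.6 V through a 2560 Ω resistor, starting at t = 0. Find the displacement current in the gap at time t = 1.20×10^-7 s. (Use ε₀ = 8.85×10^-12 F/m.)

C = ε₀A/d = (8.85×10^-12)(0.01526)/(3.08×10^-3) = 4.385×10^-11 F and τ = RC = 1.123×10^-7 s. I_d in the gap equals the RC charging current.
I_d(t) = (V₀/R) e^(−t/τ) = 8.828×10^-3 · e^(−1.069) = 3.03×10^-3 A.

3.03×10^-3 A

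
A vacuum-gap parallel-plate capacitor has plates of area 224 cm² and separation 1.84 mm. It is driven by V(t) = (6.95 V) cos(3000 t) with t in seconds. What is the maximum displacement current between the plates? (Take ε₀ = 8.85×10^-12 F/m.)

C = ε₀A/d = (8.85×10^-12)(0.0224)/(1.84×10^-3) = 1.077×10^-10 F; ω = 3000 rad/s.
I_d = C dV/dt, so |I_d|_max = C V₀ ω = (1.077×10^-10)(6.95)(3000) = 2.25×10^-6 A.

2.25×10^-6 A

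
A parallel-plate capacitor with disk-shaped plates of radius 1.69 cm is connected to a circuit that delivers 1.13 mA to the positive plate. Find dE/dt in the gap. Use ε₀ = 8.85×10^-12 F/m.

1.42×10^11 V/(m·s)

By continuity, I_d in the gap equals the 1.13 mA flowing in the wire.
Then dE/dt = I_d/(ε₀A) = 1.42×10^11 V/(m·s).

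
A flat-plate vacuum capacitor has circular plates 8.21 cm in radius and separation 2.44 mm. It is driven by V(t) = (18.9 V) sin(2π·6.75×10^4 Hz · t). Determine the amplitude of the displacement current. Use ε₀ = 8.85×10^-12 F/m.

6.16×10^-4 A

C = ε₀A/d = (8.85×10^-12)(0.02118)/(2.44×10^-3) = 7.682×10^-11 F; ω = 2πf = 4.241×10^5 rad/s.
I_d = C dV/dt, so |I_d|_max = C V₀ ω = (7.682×10^-11)(18.9)(4.241×10^5) = 6.16×10^-4 A.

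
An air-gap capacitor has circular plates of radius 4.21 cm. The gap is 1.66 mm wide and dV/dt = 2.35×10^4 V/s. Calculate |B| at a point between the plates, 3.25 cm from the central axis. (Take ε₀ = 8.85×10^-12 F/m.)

dE/dt = (dV/dt)/d = 1.416×10^7 V/(m·s); I_d = ε₀(πR²)(dE/dt) = (8.85×10^-12)(5.568×10^-3)(1.416×10^7) = 6.978×10^-7 A.
∮B·dl = μ₀ I_d,enc with I_d,enc = I_d r²/R² = 4.158×10^-7 A; so B = μ₀ I_d,enc/(2πr) = 2.56×10^-12 T.

2.56×10^-12 T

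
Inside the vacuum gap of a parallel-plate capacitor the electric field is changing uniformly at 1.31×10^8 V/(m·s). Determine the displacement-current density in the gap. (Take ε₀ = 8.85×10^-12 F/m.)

1.16×10^-3 A/m²

The displacement-current density is ε₀ ∂E/∂t = (8.85×10^-12)(1.31×10^8) = 1.16×10^-3 A/m².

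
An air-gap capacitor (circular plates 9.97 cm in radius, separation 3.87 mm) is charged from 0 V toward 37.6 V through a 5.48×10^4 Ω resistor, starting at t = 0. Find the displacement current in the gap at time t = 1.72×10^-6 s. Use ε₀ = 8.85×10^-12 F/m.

With C = ε₀A/d = (8.85×10^-12)(0.03123)/(3.87×10^-3) = 7.142×10^-11 F, the time constant is τ = RC = 3.914×10^-6 s, so t/τ = 0.4394 and e^(−t/τ) = 0.6444.
I_d = I_cond = (V₀/R) e^(−t/τ) = (6.861×10^-4)(0.6444) = 4.42×10^-4 A.

4.42×10^-4 A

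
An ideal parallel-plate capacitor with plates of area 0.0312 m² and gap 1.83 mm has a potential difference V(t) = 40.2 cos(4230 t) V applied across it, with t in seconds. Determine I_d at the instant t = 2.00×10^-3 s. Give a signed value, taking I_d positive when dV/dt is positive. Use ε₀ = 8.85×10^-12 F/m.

dE/dt = (V₀ω/d)·−sin(ωt) with ωt = 8.46 rad: (40.2)(4230)(-0.8219)/(1.83×10^-3) = -7.637×10^7 V/(m·s).
I_d = ε₀ A dE/dt = (8.85×10^-12)(0.0312)(-7.637×10^7) = -2.11×10^-5 A.

-2.11×10^-5 A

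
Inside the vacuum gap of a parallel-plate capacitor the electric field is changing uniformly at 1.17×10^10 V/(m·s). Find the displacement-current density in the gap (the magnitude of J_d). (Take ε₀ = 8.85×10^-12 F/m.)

The displacement-current density is ε₀ ∂E/∂t = (8.85×10^-12)(1.17×10^10) = 0.104 A/m².

0.104 A/m²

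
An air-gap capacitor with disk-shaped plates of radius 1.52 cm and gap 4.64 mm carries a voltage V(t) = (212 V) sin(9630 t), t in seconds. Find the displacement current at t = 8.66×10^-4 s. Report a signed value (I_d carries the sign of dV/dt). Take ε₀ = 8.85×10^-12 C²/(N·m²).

-1.32×10^-6 A

dE/dt = (V₀ω/d)·cos(ωt) with ωt = 8.33958 rad: (212)(9630)(-0.4667)/(4.64×10^-3) = -2.053×10^8 V/(m·s).
I_d = ε₀ A dE/dt = (8.85×10^-12)(7.258×10^-4)(-2.053×10^8) = -1.32×10^-6 A.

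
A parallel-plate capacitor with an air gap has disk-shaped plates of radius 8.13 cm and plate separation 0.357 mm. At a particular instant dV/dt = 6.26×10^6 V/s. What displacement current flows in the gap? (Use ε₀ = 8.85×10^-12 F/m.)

C = ε₀A/d = (8.85×10^-12)(0.02076)/(3.57×10^-4) = 5.146×10^-10 F.
I_d = C dV/dt = (5.146×10^-10)(6.26×10^6) = 3.22×10^-3 A.

3.22×10^-3 A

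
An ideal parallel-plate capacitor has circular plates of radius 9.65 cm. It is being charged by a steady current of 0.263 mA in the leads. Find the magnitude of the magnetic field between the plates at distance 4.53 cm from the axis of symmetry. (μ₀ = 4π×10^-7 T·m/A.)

2.56×10^-10 T

By continuity the displacement current in the gap matches the conduction current: I_d = 2.63×10^-4 A.
For r < R the Ampère–Maxwell law gives B(2πr) = μ₀ I_d (r²/R²), so B = μ₀ I_d r/(2πR²) = (4π×10^-7)(2.63×10^-4)(0.0453)/(2π·0.0965²) = 2.56×10^-10 T.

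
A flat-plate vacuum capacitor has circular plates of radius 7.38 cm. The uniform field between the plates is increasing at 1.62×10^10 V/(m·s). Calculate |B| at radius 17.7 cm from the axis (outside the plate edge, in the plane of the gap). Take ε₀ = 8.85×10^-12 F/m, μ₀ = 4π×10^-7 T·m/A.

I_d = ε₀ dΦ_E/dt = ε₀ πR² (dE/dt) = (8.85×10^-12)(0.01711)(1.62×10^10) = 2.453×10^-3 A through the full plate area.
Outside the plates the loop encloses all of I_d, so B·2πr = μ₀ I_d and B = 2.77×10^-9 T.

2.77×10^-9 T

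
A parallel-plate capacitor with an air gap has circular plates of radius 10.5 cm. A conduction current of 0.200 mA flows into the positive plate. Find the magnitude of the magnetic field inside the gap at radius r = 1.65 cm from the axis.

5.99×10^-11 T

No conduction current crosses the gap, so I_d there equals the 2.00×10^-4 A in the leads.
For r < R the Ampère–Maxwell law gives B(2πr) = μ₀ I_d (r²/R²), so B = μ₀ I_d r/(2πR²) = (4π×10^-7)(2.00×10^-4)(0.0165)/(2π·0.105²) = 5.99×10^-11 T.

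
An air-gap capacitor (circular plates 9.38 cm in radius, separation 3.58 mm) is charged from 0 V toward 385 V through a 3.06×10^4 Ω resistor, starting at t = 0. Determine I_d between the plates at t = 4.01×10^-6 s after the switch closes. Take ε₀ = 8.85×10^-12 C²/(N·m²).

1.85×10^-3 A

C = ε₀A/d = (8.85×10^-12)(0.02764)/(3.58×10^-3) = 6.833×10^-11 F, so τ = RC = 2.091×10^-6 s.
The conduction current is I(t) = (V₀/R) e^(−t/τ), and the displacement current between the plates equals it.
t/τ = 1.918; I_d = (385/3.06×10^4) · e^(−1.918) = (0.01258)(0.1469) = 1.85×10^-3 A.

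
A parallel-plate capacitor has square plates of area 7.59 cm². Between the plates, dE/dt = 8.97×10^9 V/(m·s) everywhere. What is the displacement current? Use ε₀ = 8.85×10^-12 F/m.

The displacement current is ε₀ times dΦ_E/dt = ε₀ A dE/dt = (8.85×10^-12)(7.59×10^-4)(8.97×10^9) = 6.03×10^-5 A.

6.03×10^-5 A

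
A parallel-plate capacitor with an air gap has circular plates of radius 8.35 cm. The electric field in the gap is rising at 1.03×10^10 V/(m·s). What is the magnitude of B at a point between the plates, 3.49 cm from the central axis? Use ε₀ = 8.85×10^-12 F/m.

I_d = ε₀ dΦ_E/dt = ε₀ πR² (dE/dt) = (8.85×10^-12)(0.02190)(1.03×10^10) = 1.996×10^-3 A through the full plate area.
For r < R the Ampère–Maxwell law gives B(2πr) = μ₀ I_d (r²/R²), so B = μ₀ I_d r/(2πR²) = (4π×10^-7)(1.996×10^-3)(0.0349)/(2π·0.0835²) = 2.00×10^-9 T.

2.00×10^-9 T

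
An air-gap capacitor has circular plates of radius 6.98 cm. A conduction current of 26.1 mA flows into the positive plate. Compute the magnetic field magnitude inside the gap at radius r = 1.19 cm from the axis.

1.27×10^-8 T

No conduction current crosses the gap, so I_d there equals the 0.0261 A in the leads.
For r < R the Ampère–Maxwell law gives B(2πr) = μ₀ I_d (r²/R²), so B = μ₀ I_d r/(2πR²) = (4π×10^-7)(0.0261)(0.0119)/(2π·0.0698²) = 1.27×10^-8 T.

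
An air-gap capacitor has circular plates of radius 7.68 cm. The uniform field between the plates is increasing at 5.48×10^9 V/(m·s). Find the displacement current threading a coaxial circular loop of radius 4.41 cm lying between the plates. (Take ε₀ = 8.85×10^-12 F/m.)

I_d = ε₀ dΦ_E/dt = ε₀ πR² (dE/dt) = (8.85×10^-12)(0.01853)(5.48×10^9) = 8.987×10^-4 A through the full plate area.
Through an area πr² the displacement current is I_d·(πr²/πR²) = I_d (r/R)² = 2.96×10^-4 A.

2.96×10^-4 A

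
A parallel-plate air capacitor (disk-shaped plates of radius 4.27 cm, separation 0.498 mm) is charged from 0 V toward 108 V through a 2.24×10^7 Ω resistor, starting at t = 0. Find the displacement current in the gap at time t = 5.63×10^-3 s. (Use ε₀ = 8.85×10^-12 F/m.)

C = ε₀A/d = (8.85×10^-12)(5.728×10^-3)/(4.98×10^-4) = 1.018×10^-10 F, so τ = RC = 2.280×10^-3 s.
The conduction current is I(t) = (V₀/R) e^(−t/τ), and the displacement current between the plates equals it.
t/τ = 2.469; I_d = (108/2.24×10^7) · e^(−2.469) = (4.821×10^-6)(0.08467) = 4.08×10^-7 A.

4.08×10^-7 A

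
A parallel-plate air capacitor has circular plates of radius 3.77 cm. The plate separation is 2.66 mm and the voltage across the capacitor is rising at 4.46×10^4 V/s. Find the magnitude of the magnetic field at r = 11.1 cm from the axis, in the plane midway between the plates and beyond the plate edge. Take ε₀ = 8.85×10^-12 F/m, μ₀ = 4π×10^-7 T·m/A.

1.19×10^-12 T

With E = V/d, dE/dt = 1.677×10^7 V/(m·s) and πR² = 4.465×10^-3 m², giving I_d = ε₀ πR² dE/dt = 6.627×10^-7 A.
Outside the plates the loop encloses all of I_d, so B·2πr = μ₀ I_d and B = 1.19×10^-12 T.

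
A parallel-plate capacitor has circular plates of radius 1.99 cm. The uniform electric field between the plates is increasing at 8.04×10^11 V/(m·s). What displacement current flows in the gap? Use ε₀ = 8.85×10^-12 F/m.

8.85×10^-3 A

The displacement current is ε₀ times dΦ_E/dt = ε₀ A dE/dt = (8.85×10^-12)(1.244×10^-3)(8.04×10^11) = 8.85×10^-3 A.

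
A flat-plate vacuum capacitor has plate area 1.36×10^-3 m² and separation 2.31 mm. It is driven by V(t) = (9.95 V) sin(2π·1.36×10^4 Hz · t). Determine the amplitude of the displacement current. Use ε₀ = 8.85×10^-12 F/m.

The displacement current equals the conduction current C dV/dt, which peaks at C V₀ ω.
With C = ε₀A/d = (8.85×10^-12)(1.36×10^-3)/(2.31×10^-3) = 5.210×10^-12 F and ω = 2πf = 8.545×10^4 rad/s, I_d,max = (5.210×10^-12)(9.95)(8.545×10^4) = 4.43×10^-6 A.

4.43×10^-6 A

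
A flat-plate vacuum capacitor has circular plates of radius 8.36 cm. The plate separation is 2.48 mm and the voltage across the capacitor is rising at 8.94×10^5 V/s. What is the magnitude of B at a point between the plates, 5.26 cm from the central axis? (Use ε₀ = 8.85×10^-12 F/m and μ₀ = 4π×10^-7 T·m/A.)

dE/dt = (dV/dt)/d = 3.605×10^8 V/(m·s); I_d = ε₀(πR²)(dE/dt) = (8.85×10^-12)(0.02196)(3.605×10^8) = 7.006×10^-5 A.
For r < R the Ampère–Maxwell law gives B(2πr) = μ₀ I_d (r²/R²), so B = μ₀ I_d r/(2πR²) = (4π×10^-7)(7.006×10^-5)(0.0526)/(2π·0.0836²) = 1.05×10^-10 T.

1.05×10^-10 T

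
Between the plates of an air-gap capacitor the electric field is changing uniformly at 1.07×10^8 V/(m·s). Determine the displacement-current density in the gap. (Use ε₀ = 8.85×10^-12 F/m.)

9.47×10^-4 A/m²

J_d = ε₀ ∂E/∂t, so J_d = 9.47×10^-4 A/m².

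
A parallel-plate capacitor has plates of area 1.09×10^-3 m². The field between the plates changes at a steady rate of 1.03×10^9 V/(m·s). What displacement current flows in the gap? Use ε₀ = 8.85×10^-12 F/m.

9.94×10^-6 A

The displacement current is ε₀ times dΦ_E/dt = ε₀ A dE/dt = (8.85×10^-12)(1.09×10^-3)(1.03×10^9) = 9.94×10^-6 A.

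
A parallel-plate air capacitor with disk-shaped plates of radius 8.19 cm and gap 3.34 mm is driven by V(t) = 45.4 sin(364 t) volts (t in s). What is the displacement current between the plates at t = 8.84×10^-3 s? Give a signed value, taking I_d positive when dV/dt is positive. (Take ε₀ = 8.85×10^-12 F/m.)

C = ε₀A/d = (8.85×10^-12)(0.02107)/(3.34×10^-3) = 5.583×10^-11 F. dV/dt = V₀ω·cos(ωt); at ωt = 3.21776 rad this factor is -0.9971.
I_d = C dV/dt = (5.583×10^-11)(45.4)(364)(-0.9971) = -9.20×10^-7 A.

-9.20×10^-7 A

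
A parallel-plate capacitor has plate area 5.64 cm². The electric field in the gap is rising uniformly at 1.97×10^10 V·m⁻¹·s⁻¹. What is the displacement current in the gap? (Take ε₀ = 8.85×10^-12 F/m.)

With a uniform field, Φ_E = EA, so I_d = ε₀ A dE/dt = 9.83×10^-5 A.

9.83×10^-5 A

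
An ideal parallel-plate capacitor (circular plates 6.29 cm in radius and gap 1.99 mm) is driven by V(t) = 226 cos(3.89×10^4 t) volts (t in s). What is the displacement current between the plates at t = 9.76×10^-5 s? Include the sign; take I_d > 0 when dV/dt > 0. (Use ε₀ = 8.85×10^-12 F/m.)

dV/dt = (226)(3.89×10^4)·−sin(3.79664) = 5.356×10^6 V/s.
I_d = C dV/dt with C = ε₀A/d = (8.85×10^-12)(0.01243)/(1.99×10^-3) = 5.528×10^-11 F, so I_d = (5.528×10^-11)(5.356×10^6) = 2.96×10^-4 A.

2.96×10^-4 A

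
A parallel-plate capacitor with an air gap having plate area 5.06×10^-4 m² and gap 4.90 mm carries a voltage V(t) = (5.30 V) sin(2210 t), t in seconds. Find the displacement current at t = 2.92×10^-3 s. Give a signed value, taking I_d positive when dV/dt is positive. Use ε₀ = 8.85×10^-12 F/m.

dE/dt = (V₀ω/d)·cos(ωt) with ωt = 6.4532 rad: (5.30)(2210)(0.9856)/(4.90×10^-3) = 2.356×10^6 V/(m·s).
I_d = ε₀ A dE/dt = (8.85×10^-12)(5.06×10^-4)(2.356×10^6) = 1.06×10^-8 A.

1.06×10^-8 A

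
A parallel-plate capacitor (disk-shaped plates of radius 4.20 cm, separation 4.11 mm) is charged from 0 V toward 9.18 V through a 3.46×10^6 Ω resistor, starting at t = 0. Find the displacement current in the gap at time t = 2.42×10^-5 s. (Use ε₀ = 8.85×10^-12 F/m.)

1.48×10^-6 A

With C = ε₀A/d = (8.85×10^-12)(5.542×10^-3)/(4.11×10^-3) = 1.193×10^-11 F, the time constant is τ = RC = 4.128×10^-5 s, so t/τ = 0.5862 and e^(−t/τ) = 0.5564.
I_d = I_cond = (V₀/R) e^(−t/τ) = (2.653×10^-6)(0.5564) = 1.48×10^-6 A.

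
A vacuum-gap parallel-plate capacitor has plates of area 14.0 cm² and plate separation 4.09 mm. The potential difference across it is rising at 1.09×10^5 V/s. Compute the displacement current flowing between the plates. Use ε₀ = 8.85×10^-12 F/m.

3.30×10^-7 A

The field between the plates is E = V/d, so dE/dt = (1.09×10^5)/(4.09×10^-3 m) = 2.665×10^7 V/(m·s).
I_d = ε₀ A (dE/dt) = (8.85×10^-12)(1.40×10^-3)(2.665×10^7) = 3.30×10^-7 A.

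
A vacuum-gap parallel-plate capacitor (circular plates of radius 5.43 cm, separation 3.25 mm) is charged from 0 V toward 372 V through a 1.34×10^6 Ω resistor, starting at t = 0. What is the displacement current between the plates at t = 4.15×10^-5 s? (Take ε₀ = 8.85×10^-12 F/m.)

8.13×10^-5 A

C = ε₀A/d = (8.85×10^-12)(9.263×10^-3)/(3.25×10^-3) = 2.522×10^-11 F and τ = RC = 3.379×10^-5 s. I_d in the gap equals the RC charging current.
I_d(t) = (V₀/R) e^(−t/τ) = 2.776×10^-4 · e^(−1.228) = 8.13×10^-5 A.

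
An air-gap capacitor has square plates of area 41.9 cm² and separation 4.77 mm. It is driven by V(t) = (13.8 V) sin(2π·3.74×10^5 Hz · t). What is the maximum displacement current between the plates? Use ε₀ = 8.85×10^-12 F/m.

2.52×10^-4 A

The displacement current equals the conduction current C dV/dt, which peaks at C V₀ ω.
With C = ε₀A/d = (8.85×10^-12)(4.19×10^-3)/(4.77×10^-3) = 7.774×10^-12 F and ω = 2πf = 2.350×10^6 rad/s, I_d,max = (7.774×10^-12)(13.8)(2.350×10^6) = 2.52×10^-4 A.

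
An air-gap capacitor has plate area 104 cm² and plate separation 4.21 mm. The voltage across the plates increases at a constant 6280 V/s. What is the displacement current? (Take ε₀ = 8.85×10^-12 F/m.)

The displacement current equals the charging current C dV/dt. With C = ε₀A/d = (8.85×10^-12)(0.0104)/(4.21×10^-3) = 2.186×10^-11 F, I_d = (2.186×10^-11)(6280) = 1.37×10^-7 A.

1.37×10^-7 A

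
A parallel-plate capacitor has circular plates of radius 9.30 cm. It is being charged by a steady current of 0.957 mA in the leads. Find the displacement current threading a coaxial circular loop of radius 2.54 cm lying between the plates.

7.14×10^-5 A

By continuity the displacement current in the gap matches the conduction current: I_d = 9.57×10^-4 A.
The field is uniform, so I_d,enc = I_d (r/R)² = (9.57×10^-4)(2.54/9.30)² = 7.14×10^-5 A.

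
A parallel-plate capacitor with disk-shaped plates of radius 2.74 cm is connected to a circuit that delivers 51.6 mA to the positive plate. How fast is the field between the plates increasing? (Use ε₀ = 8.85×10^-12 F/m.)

2.47×10^12 V/(m·s)

By continuity, I_d in the gap equals the 51.6 mA flowing in the wire.
Since I_d = ε₀ A dE/dt, dE/dt = I_d/(ε₀A) = (0.0516)/((8.85×10^-12)(2.359×10^-3)) = 2.47×10^12 V/(m·s).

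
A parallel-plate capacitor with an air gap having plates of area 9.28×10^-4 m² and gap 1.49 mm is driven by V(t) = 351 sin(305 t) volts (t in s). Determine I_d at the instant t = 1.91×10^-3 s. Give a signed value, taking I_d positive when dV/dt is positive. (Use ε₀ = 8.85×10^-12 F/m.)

4.93×10^-7 A

dE/dt = (V₀ω/d)·cos(ωt) with ωt = 0.58255 rad: (351)(305)(0.8351)/(1.49×10^-3) = 6.000×10^7 V/(m·s).
I_d = ε₀ A dE/dt = (8.85×10^-12)(9.28×10^-4)(6.000×10^7) = 4.93×10^-7 A.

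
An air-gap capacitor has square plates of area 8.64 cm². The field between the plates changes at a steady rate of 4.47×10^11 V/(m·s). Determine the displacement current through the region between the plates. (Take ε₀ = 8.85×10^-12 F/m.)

3.42×10^-3 A

With a uniform field, Φ_E = EA, so I_d = ε₀ A dE/dt = 3.42×10^-3 A.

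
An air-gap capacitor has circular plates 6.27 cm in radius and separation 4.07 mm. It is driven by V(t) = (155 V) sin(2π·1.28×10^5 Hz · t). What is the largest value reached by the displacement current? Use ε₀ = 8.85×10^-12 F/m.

The displacement current equals the conduction current C dV/dt, which peaks at C V₀ ω.
With C = ε₀A/d = (8.85×10^-12)(0.01235)/(4.07×10^-3) = 2.685×10^-11 F and ω = 2πf = 8.042×10^5 rad/s, I_d,max = (2.685×10^-11)(155)(8.042×10^5) = 3.35×10^-3 A.

3.35×10^-3 A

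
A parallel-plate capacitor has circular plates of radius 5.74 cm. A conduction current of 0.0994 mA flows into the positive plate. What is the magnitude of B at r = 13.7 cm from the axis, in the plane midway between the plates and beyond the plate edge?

Between the plates the displacement current equals the wire current: I_d = 0.0994 mA = 9.94×10^-5 A.
Outside the plates the loop encloses all of I_d, so B·2πr = μ₀ I_d and B = 1.45×10^-10 T.

1.45×10^-10 T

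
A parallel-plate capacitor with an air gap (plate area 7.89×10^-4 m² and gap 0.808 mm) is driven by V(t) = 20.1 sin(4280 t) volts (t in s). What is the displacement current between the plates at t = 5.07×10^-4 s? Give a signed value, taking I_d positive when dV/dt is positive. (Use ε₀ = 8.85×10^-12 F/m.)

dE/dt = (V₀ω/d)·cos(ωt) with ωt = 2.16996 rad: (20.1)(4280)(-0.5640)/(8.08×10^-4) = -6.005×10^7 V/(m·s).
I_d = ε₀ A dE/dt = (8.85×10^-12)(7.89×10^-4)(-6.005×10^7) = -4.19×10^-7 A.

-4.19×10^-7 A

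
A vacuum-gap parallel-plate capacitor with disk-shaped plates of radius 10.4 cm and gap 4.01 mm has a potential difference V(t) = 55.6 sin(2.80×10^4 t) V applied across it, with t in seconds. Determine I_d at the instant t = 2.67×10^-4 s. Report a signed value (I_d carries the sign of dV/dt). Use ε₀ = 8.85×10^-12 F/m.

4.31×10^-5 A

dE/dt = (V₀ω/d)·cos(ωt) with ωt = 7.476 rad: (55.6)(2.80×10^4)(0.3690)/(4.01×10^-3) = 1.433×10^8 V/(m·s).
I_d = ε₀ A dE/dt = (8.85×10^-12)(0.03398)(1.433×10^8) = 4.31×10^-5 A.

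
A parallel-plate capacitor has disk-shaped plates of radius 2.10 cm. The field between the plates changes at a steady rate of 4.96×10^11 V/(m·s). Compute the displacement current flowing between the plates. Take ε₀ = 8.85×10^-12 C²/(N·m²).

The displacement current is ε₀ times dΦ_E/dt = ε₀ A dE/dt = (8.85×10^-12)(1.385×10^-3)(4.96×10^11) = 6.08×10^-3 A.

6.08×10^-3 A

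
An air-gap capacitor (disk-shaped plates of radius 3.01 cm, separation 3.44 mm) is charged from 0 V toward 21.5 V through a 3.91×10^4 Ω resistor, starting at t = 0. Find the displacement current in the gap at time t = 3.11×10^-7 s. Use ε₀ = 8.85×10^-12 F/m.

1.86×10^-4 A

C = ε₀A/d = (8.85×10^-12)(2.846×10^-3)/(3.44×10^-3) = 7.322×10^-12 F and τ = RC = 2.863×10^-7 s. I_d in the gap equals the RC charging current.
I_d(t) = (V₀/R) e^(−t/τ) = 5.499×10^-4 · e^(−1.086) = 1.86×10^-4 A.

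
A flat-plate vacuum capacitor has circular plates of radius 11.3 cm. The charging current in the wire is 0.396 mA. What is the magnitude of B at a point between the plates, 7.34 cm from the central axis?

4.55×10^-10 T

No conduction current crosses the gap, so I_d there equals the 3.96×10^-4 A in the leads.
∮B·dl = μ₀ I_d,enc with I_d,enc = I_d r²/R² = 1.671×10^-4 A; so B = μ₀ I_d,enc/(2πr) = 4.55×10^-10 T.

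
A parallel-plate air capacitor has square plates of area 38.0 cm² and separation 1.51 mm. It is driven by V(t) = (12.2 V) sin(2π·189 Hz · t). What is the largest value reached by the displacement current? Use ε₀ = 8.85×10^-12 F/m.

3.23×10^-7 A

(dE/dt)_max = V₀ω/d = 9.598×10^6 V/(m·s); ω = 2πf = 1188 rad/s.
I_d,max = ε₀ A (dE/dt)_max = (8.85×10^-12)(3.80×10^-3)(9.598×10^6) = 3.23×10^-7 A.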